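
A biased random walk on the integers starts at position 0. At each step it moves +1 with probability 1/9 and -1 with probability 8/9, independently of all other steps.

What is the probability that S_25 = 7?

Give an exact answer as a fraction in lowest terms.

To reach position 7 after 25 steps: need 16 steps of +1 and 9 steps of -1.
Number of such sequences: C(25,16) = 2042975
Each has probability (1/9)^16 · (8/9)^9 = 134217728/717897987691852588770249
P = 2042975 · 134217728/717897987691852588770249 = 274203462860800/717897987691852588770249

Answer: 274203462860800/717897987691852588770249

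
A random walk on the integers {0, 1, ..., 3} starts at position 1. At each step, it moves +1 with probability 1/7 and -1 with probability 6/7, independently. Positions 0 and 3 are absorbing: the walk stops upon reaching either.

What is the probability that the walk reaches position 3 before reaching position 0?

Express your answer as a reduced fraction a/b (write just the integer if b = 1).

Answer: 1/43

Derivation:
Biased walk: p = 1/7, q = 6/7, r = q/p = 6
Gambler's ruin: P(hit 3 before 0 | start at 1) = (1 - r^a)/(1 - r^N)
r^1 = 6; r^3 = 216
P = (1 - 6) / (1 - 216) = -5 / -215 = 1/43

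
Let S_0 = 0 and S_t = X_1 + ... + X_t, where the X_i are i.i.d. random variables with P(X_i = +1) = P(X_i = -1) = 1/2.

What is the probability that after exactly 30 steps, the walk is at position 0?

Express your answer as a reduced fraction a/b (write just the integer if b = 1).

Answer: 9694845/67108864

Derivation:
To return to 0 after 30 steps: need exactly 15 steps of +1 and 15 of -1.
Favorable paths: C(30,15) = 155117520
Total paths: 2^30 = 1073741824
P = 155117520/1073741824 = 9694845/67108864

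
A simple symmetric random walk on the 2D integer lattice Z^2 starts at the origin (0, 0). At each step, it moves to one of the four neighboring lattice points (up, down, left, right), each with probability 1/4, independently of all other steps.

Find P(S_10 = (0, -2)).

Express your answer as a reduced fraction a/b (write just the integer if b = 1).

Answer: 11025/262144

Derivation:
Let h be the number of horizontal steps (so 10-h are vertical). To end at (0,-2) need (h+0)/2 right-steps and ((10-h)-2)/2 up-steps.
Sum over h with 0 ≤ h ≤ 8, h ≡ 0 (mod 2), 10-h ≡ 0 (mod 2):
h=0: C(10,0)·C(0,0)·C(10,4) = 1·1·210 = 210
h=2: C(10,2)·C(2,1)·C(8,3) = 45·2·56 = 5040
h=4: C(10,4)·C(4,2)·C(6,2) = 210·6·15 = 18900
h=6: C(10,6)·C(6,3)·C(4,1) = 210·20·4 = 16800
h=8: C(10,8)·C(8,4)·C(2,0) = 45·70·1 = 3150
Total favorable: 44100
Total paths: 4^10 = 1048576
P = 44100/1048576 = 11025/262144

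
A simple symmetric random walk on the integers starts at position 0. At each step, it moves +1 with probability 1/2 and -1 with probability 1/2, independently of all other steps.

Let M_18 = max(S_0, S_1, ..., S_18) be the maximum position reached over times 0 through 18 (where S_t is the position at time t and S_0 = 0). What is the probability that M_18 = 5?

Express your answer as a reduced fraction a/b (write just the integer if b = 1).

Let M_18 = max(S_0,...,S_18). Use the reflection principle: for j ≥ 1, #{paths with M_18 ≥ j} = #{S_18 ≥ j} + #{S_18 ≥ j+1}.
By reflection, #{M_18 ≥ 5} = #{S_18 ≥ 5} + #{S_18 ≥ 6} = 31180 + 31180 = 62360.
#{M_18 ≥ 6} = #{S_18 ≥ 6} + #{S_18 ≥ 7} = 31180 + 12616 = 43796.
#{M_18 = 5} = 62360 - 43796 = 18564.
P(M_18 = 5) = 18564/262144 = 4641/65536

Answer: 4641/65536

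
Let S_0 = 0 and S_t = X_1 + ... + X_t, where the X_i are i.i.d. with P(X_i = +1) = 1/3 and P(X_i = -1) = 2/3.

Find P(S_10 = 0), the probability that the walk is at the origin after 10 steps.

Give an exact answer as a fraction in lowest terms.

To be at 0 after 10 steps: need exactly 5 steps of +1 and 5 of -1.
Number of such sequences: C(10,5) = 252
Each has probability (1/3)^5 · (2/3)^5 = 32/59049
P = 252 · 32/59049 = 896/6561

Answer: 896/6561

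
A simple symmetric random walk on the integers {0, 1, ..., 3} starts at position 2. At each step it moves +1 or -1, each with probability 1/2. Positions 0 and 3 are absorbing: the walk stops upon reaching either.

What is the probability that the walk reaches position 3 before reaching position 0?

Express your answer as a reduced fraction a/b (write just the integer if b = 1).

Answer: 2/3

Derivation:
Symmetric walk (p = 1/2): the harmonic-function argument gives P(hit 3 before 0 | start at 2) = a/N.
P = 2/3 = 2/3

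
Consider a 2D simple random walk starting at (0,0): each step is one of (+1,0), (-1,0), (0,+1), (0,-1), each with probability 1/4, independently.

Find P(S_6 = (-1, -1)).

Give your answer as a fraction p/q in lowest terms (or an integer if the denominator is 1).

Answer: 75/1024

Derivation:
Let h be the number of horizontal steps (so 6-h are vertical). To end at (-1,-1) need (h-1)/2 right-steps and ((6-h)-1)/2 up-steps.
Sum over h with 1 ≤ h ≤ 5, h ≡ 1 (mod 2), 6-h ≡ 1 (mod 2):
h=1: C(6,1)·C(1,0)·C(5,2) = 6·1·10 = 60
h=3: C(6,3)·C(3,1)·C(3,1) = 20·3·3 = 180
h=5: C(6,5)·C(5,2)·C(1,0) = 6·10·1 = 60
Total favorable: 300
Total paths: 4^6 = 4096
P = 300/4096 = 75/1024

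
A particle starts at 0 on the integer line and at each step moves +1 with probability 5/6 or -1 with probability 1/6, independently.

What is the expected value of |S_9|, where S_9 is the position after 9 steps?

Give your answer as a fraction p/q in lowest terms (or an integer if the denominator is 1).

S_9 takes values m ≡ 1 (mod 2) with |m| ≤ 9; P(S_9=m) = C(9,(9+m)/2) · (5/6)^((9+m)/2) · (1/6)^((9-m)/2).
Distribution: P(S=-9)=1/10077696, P(S=-7)=5/1119744, P(S=-5)=25/279936, P(S=-3)=875/839808, P(S=-1)=4375/559872, P(S=1)=21875/559872, P(S=3)=109375/839808, P(S=5)=78125/279936, P(S=7)=390625/1119744, P(S=9)=1953125/10077696
E[|S_9|] = Σ_m |m|·P(S_9=m) = 562003/93312

Answer: 562003/93312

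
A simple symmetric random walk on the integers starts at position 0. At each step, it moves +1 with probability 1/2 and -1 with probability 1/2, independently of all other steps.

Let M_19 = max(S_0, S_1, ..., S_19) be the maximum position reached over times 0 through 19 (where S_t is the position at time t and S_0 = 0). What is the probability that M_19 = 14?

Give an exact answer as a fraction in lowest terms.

Answer: 171/524288

Derivation:
Let M_19 = max(S_0,...,S_19). Use the reflection principle: for j ≥ 1, #{paths with M_19 ≥ j} = #{S_19 ≥ j} + #{S_19 ≥ j+1}.
By reflection, #{M_19 ≥ 14} = #{S_19 ≥ 14} + #{S_19 ≥ 15} = 191 + 191 = 382.
#{M_19 ≥ 15} = #{S_19 ≥ 15} + #{S_19 ≥ 16} = 191 + 20 = 211.
#{M_19 = 14} = 382 - 211 = 171.
P(M_19 = 14) = 171/524288 = 171/524288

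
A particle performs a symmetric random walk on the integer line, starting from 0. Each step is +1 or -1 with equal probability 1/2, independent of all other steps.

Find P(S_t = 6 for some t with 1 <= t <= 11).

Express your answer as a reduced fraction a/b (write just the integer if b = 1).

Answer: 67/1024

Derivation:
Count via complement. Let g(t,s) = #length-t paths at position s with S_1..S_t all ≠ 6.
g(t,s) = g(t-1,s-1) + g(t-1,s+1) for s ≠ 6; g(t,6) = 0.
t=0: g(0,0)=1
t=1: g(1,-1)=1 g(1,1)=1
t=2: g(2,-2)=1 g(2,0)=2 g(2,2)=1
t=3: g(3,-3)=1 g(3,-1)=3 g(3,1)=3 g(3,3)=1
t=4: g(4,-4)=1 g(4,-2)=4 g(4,0)=6 g(4,2)=4 g(4,4)=1
t=5: g(5,-5)=1 g(5,-3)=5 g(5,-1)=10 g(5,1)=10 g(5,3)=5 g(5,5)=1
t=6: g(6,-6)=1 g(6,-4)=6 g(6,-2)=15 g(6,0)=20 g(6,2)=15 g(6,4)=6
t=7: g(7,-7)=1 g(7,-5)=7 g(7,-3)=21 g(7,-1)=35 g(7,1)=35 g(7,3)=21 g(7,5)=6
t=8: g(8,-8)=1 g(8,-6)=8 g(8,-4)=28 g(8,-2)=56 g(8,0)=70 g(8,2)=56 g(8,4)=27
t=9: g(9,-9)=1 g(9,-7)=9 g(9,-5)=36 g(9,-3)=84 g(9,-1)=126 g(9,1)=126 g(9,3)=83 g(9,5)=27
t=10: g(10,-10)=1 g(10,-8)=10 g(10,-6)=45 g(10,-4)=120 g(10,-2)=210 g(10,0)=252 g(10,2)=209 g(10,4)=110
t=11: g(11,-11)=1 g(11,-9)=11 g(11,-7)=55 g(11,-5)=165 g(11,-3)=330 g(11,-1)=462 g(11,1)=461 g(11,3)=319 g(11,5)=110
Paths never hitting 6: Σ_s g(11,s) = 1914
Paths hitting 6: 2^11 - 1914 = 134
P = 134/2048 = 67/1024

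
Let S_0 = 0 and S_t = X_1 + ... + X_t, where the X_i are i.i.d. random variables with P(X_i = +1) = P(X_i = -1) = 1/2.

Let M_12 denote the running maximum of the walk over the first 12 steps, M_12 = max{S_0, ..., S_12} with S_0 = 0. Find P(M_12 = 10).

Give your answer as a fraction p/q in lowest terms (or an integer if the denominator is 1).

Answer: 3/1024

Derivation:
Let M_12 = max(S_0,...,S_12). Use the reflection principle: for j ≥ 1, #{paths with M_12 ≥ j} = #{S_12 ≥ j} + #{S_12 ≥ j+1}.
By reflection, #{M_12 ≥ 10} = #{S_12 ≥ 10} + #{S_12 ≥ 11} = 13 + 1 = 14.
#{M_12 ≥ 11} = #{S_12 ≥ 11} + #{S_12 ≥ 12} = 1 + 1 = 2.
#{M_12 = 10} = 14 - 2 = 12.
P(M_12 = 10) = 12/4096 = 3/1024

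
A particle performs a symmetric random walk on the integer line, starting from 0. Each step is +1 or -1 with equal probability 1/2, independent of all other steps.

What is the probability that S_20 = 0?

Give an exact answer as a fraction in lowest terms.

Answer: 46189/262144

Derivation:
To return to 0 after 20 steps: need exactly 10 steps of +1 and 10 of -1.
Favorable paths: C(20,10) = 184756
Total paths: 2^20 = 1048576
P = 184756/1048576 = 46189/262144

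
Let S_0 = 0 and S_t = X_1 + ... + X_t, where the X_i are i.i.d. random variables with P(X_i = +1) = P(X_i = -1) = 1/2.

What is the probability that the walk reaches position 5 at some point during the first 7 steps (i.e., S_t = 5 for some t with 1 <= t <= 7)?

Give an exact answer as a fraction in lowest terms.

Answer: 9/128

Derivation:
Count via complement. Let g(t,s) = #length-t paths at position s with S_1..S_t all ≠ 5.
g(t,s) = g(t-1,s-1) + g(t-1,s+1) for s ≠ 5; g(t,5) = 0.
t=0: g(0,0)=1
t=1: g(1,-1)=1 g(1,1)=1
t=2: g(2,-2)=1 g(2,0)=2 g(2,2)=1
t=3: g(3,-3)=1 g(3,-1)=3 g(3,1)=3 g(3,3)=1
t=4: g(4,-4)=1 g(4,-2)=4 g(4,0)=6 g(4,2)=4 g(4,4)=1
t=5: g(5,-5)=1 g(5,-3)=5 g(5,-1)=10 g(5,1)=10 g(5,3)=5
t=6: g(6,-6)=1 g(6,-4)=6 g(6,-2)=15 g(6,0)=20 g(6,2)=15 g(6,4)=5
t=7: g(7,-7)=1 g(7,-5)=7 g(7,-3)=21 g(7,-1)=35 g(7,1)=35 g(7,3)=20
Paths never hitting 5: Σ_s g(7,s) = 119
Paths hitting 5: 2^7 - 119 = 9
P = 9/128 = 9/128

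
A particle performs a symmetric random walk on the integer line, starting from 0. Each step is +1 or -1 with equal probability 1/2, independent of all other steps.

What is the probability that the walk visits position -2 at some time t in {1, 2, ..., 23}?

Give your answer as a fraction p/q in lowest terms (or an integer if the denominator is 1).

Answer: 1421113/2097152

Derivation:
Count via complement. Let g(t,s) = #length-t paths at position s with S_1..S_t all ≠ -2.
g(t,s) = g(t-1,s-1) + g(t-1,s+1) for s ≠ -2; g(t,-2) = 0.
t=0: g(0,0)=1
t=1: g(1,-1)=1 g(1,1)=1
t=2: g(2,0)=2 g(2,2)=1
t=3: g(3,-1)=2 g(3,1)=3 g(3,3)=1
t=4: g(4,0)=5 g(4,2)=4 g(4,4)=1
t=5: g(5,-1)=5 g(5,1)=9 g(5,3)=5 g(5,5)=1
t=6: g(6,0)=14 g(6,2)=14 g(6,4)=6 g(6,6)=1
t=7: g(7,-1)=14 g(7,1)=28 g(7,3)=20 g(7,5)=7 g(7,7)=1
t=8: g(8,0)=42 g(8,2)=48 g(8,4)=27 g(8,6)=8 g(8,8)=1
t=9: g(9,-1)=42 g(9,1)=90 g(9,3)=75 g(9,5)=35 g(9,7)=9 g(9,9)=1
t=10: g(10,0)=132 g(10,2)=165 g(10,4)=110 g(10,6)=44 g(10,8)=10 g(10,10)=1
t=11: g(11,-1)=132 g(11,1)=297 g(11,3)=275 g(11,5)=154 g(11,7)=54 g(11,9)=11 g(11,11)=1
t=12: g(12,0)=429 g(12,2)=572 g(12,4)=429 g(12,6)=208 g(12,8)=65 g(12,10)=12 g(12,12)=1
t=13: g(13,-1)=429 g(13,1)=1001 g(13,3)=1001 g(13,5)=637 g(13,7)=273 g(13,9)=77 g(13,11)=13 g(13,13)=1
t=14: g(14,0)=1430 g(14,2)=2002 g(14,4)=1638 g(14,6)=910 g(14,8)=350 g(14,10)=90 g(14,12)=14 g(14,14)=1
t=15: g(15,-1)=1430 g(15,1)=3432 g(15,3)=3640 g(15,5)=2548 g(15,7)=1260 g(15,9)=440 g(15,11)=104 g(15,13)=15 g(15,15)=1
t=16: g(16,0)=4862 g(16,2)=7072 g(16,4)=6188 g(16,6)=3808 g(16,8)=1700 g(16,10)=544 g(16,12)=119 g(16,14)=16 g(16,16)=1
t=17: g(17,-1)=4862 g(17,1)=11934 g(17,3)=13260 g(17,5)=9996 g(17,7)=5508 g(17,9)=2244 g(17,11)=663 g(17,13)=135 g(17,15)=17 g(17,17)=1
t=18: g(18,0)=16796 g(18,2)=25194 g(18,4)=23256 g(18,6)=15504 g(18,8)=7752 g(18,10)=2907 g(18,12)=798 g(18,14)=152 g(18,16)=18 g(18,18)=1
t=19: g(19,-1)=16796 g(19,1)=41990 g(19,3)=48450 g(19,5)=38760 g(19,7)=23256 g(19,9)=10659 g(19,11)=3705 g(19,13)=950 g(19,15)=170 g(19,17)=19 g(19,19)=1
t=20: g(20,0)=58786 g(20,2)=90440 g(20,4)=87210 g(20,6)=62016 g(20,8)=33915 g(20,10)=14364 g(20,12)=4655 g(20,14)=1120 g(20,16)=189 g(20,18)=20 g(20,20)=1
t=21: g(21,-1)=58786 g(21,1)=149226 g(21,3)=177650 g(21,5)=149226 g(21,7)=95931 g(21,9)=48279 g(21,11)=19019 g(21,13)=5775 g(21,15)=1309 g(21,17)=209 g(21,19)=21 g(21,21)=1
t=22: g(22,0)=208012 g(22,2)=326876 g(22,4)=326876 g(22,6)=245157 g(22,8)=144210 g(22,10)=67298 g(22,12)=24794 g(22,14)=7084 g(22,16)=1518 g(22,18)=230 g(22,20)=22 g(22,22)=1
t=23: g(23,-1)=208012 g(23,1)=534888 g(23,3)=653752 g(23,5)=572033 g(23,7)=389367 g(23,9)=211508 g(23,11)=92092 g(23,13)=31878 g(23,15)=8602 g(23,17)=1748 g(23,19)=252 g(23,21)=23 g(23,23)=1
Paths never hitting -2: Σ_s g(23,s) = 2704156
Paths hitting -2: 2^23 - 2704156 = 5684452
P = 5684452/8388608 = 1421113/2097152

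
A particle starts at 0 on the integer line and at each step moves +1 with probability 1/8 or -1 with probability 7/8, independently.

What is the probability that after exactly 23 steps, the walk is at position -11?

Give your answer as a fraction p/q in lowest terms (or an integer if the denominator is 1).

Answer: 23483352495466585029/590295810358705651712

Derivation:
To reach position -11 after 23 steps: need 6 steps of +1 and 17 steps of -1.
Number of such sequences: C(23,6) = 100947
Each has probability (1/8)^6 · (7/8)^17 = 232630513987207/590295810358705651712
P = 100947 · 232630513987207/590295810358705651712 = 23483352495466585029/590295810358705651712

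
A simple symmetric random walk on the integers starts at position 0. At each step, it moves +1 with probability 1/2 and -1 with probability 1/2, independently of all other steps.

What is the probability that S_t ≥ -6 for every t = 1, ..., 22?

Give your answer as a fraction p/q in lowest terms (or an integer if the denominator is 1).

Let f(t,s) = #length-t paths at position s with S_1..S_t all ≥ -6.
f(t,s) = f(t-1,s-1) + f(t-1,s+1) for s ≥ -6; f(t,s) = 0 for s < -6.
t=0: f(0,0)=1
t=1: f(1,-1)=1 f(1,1)=1
t=2: f(2,-2)=1 f(2,0)=2 f(2,2)=1
t=3: f(3,-3)=1 f(3,-1)=3 f(3,1)=3 f(3,3)=1
t=4: f(4,-4)=1 f(4,-2)=4 f(4,0)=6 f(4,2)=4 f(4,4)=1
t=5: f(5,-5)=1 f(5,-3)=5 f(5,-1)=10 f(5,1)=10 f(5,3)=5 f(5,5)=1
t=6: f(6,-6)=1 f(6,-4)=6 f(6,-2)=15 f(6,0)=20 f(6,2)=15 f(6,4)=6 f(6,6)=1
t=7: f(7,-5)=7 f(7,-3)=21 f(7,-1)=35 f(7,1)=35 f(7,3)=21 f(7,5)=7 f(7,7)=1
t=8: f(8,-6)=7 f(8,-4)=28 f(8,-2)=56 f(8,0)=70 f(8,2)=56 f(8,4)=28 f(8,6)=8 f(8,8)=1
t=9: f(9,-5)=35 f(9,-3)=84 f(9,-1)=126 f(9,1)=126 f(9,3)=84 f(9,5)=36 f(9,7)=9 f(9,9)=1
t=10: f(10,-6)=35 f(10,-4)=119 f(10,-2)=210 f(10,0)=252 f(10,2)=210 f(10,4)=120 f(10,6)=45 f(10,8)=10 f(10,10)=1
t=11: f(11,-5)=154 f(11,-3)=329 f(11,-1)=462 f(11,1)=462 f(11,3)=330 f(11,5)=165 f(11,7)=55 f(11,9)=11 f(11,11)=1
t=12: f(12,-6)=154 f(12,-4)=483 f(12,-2)=791 f(12,0)=924 f(12,2)=792 f(12,4)=495 f(12,6)=220 f(12,8)=66 f(12,10)=12 f(12,12)=1
t=13: f(13,-5)=637 f(13,-3)=1274 f(13,-1)=1715 f(13,1)=1716 f(13,3)=1287 f(13,5)=715 f(13,7)=286 f(13,9)=78 f(13,11)=13 f(13,13)=1
t=14: f(14,-6)=637 f(14,-4)=1911 f(14,-2)=2989 f(14,0)=3431 f(14,2)=3003 f(14,4)=2002 f(14,6)=1001 f(14,8)=364 f(14,10)=91 f(14,12)=14 f(14,14)=1
t=15: f(15,-5)=2548 f(15,-3)=4900 f(15,-1)=6420 f(15,1)=6434 f(15,3)=5005 f(15,5)=3003 f(15,7)=1365 f(15,9)=455 f(15,11)=105 f(15,13)=15 f(15,15)=1
t=16: f(16,-6)=2548 f(16,-4)=7448 f(16,-2)=11320 f(16,0)=12854 f(16,2)=11439 f(16,4)=8008 f(16,6)=4368 f(16,8)=1820 f(16,10)=560 f(16,12)=120 f(16,14)=16 f(16,16)=1
t=17: f(17,-5)=9996 f(17,-3)=18768 f(17,-1)=24174 f(17,1)=24293 f(17,3)=19447 f(17,5)=12376 f(17,7)=6188 f(17,9)=2380 f(17,11)=680 f(17,13)=136 f(17,15)=17 f(17,17)=1
t=18: f(18,-6)=9996 f(18,-4)=28764 f(18,-2)=42942 f(18,0)=48467 f(18,2)=43740 f(18,4)=31823 f(18,6)=18564 f(18,8)=8568 f(18,10)=3060 f(18,12)=816 f(18,14)=153 f(18,16)=18 f(18,18)=1
t=19: f(19,-5)=38760 f(19,-3)=71706 f(19,-1)=91409 f(19,1)=92207 f(19,3)=75563 f(19,5)=50387 f(19,7)=27132 f(19,9)=11628 f(19,11)=3876 f(19,13)=969 f(19,15)=171 f(19,17)=19 f(19,19)=1
t=20: f(20,-6)=38760 f(20,-4)=110466 f(20,-2)=163115 f(20,0)=183616 f(20,2)=167770 f(20,4)=125950 f(20,6)=77519 f(20,8)=38760 f(20,10)=15504 f(20,12)=4845 f(20,14)=1140 f(20,16)=190 f(20,18)=20 f(20,20)=1
t=21: f(21,-5)=149226 f(21,-3)=273581 f(21,-1)=346731 f(21,1)=351386 f(21,3)=293720 f(21,5)=203469 f(21,7)=116279 f(21,9)=54264 f(21,11)=20349 f(21,13)=5985 f(21,15)=1330 f(21,17)=210 f(21,19)=21 f(21,21)=1
t=22: f(22,-6)=149226 f(22,-4)=422807 f(22,-2)=620312 f(22,0)=698117 f(22,2)=645106 f(22,4)=497189 f(22,6)=319748 f(22,8)=170543 f(22,10)=74613 f(22,12)=26334 f(22,14)=7315 f(22,16)=1540 f(22,18)=231 f(22,20)=22 f(22,22)=1
Σ_s f(22,s) = 3633104
P = 3633104/4194304 = 227069/262144

Answer: 227069/262144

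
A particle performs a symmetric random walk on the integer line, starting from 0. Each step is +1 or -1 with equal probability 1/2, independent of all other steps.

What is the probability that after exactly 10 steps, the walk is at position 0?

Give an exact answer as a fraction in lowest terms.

Answer: 63/256

Derivation:
To return to 0 after 10 steps: need exactly 5 steps of +1 and 5 of -1.
Favorable paths: C(10,5) = 252
Total paths: 2^10 = 1024
P = 252/1024 = 63/256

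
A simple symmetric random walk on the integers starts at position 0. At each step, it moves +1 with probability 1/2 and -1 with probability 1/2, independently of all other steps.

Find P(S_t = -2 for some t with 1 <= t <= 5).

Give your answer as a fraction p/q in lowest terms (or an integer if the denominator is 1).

Answer: 3/8

Derivation:
Count via complement. Let g(t,s) = #length-t paths at position s with S_1..S_t all ≠ -2.
g(t,s) = g(t-1,s-1) + g(t-1,s+1) for s ≠ -2; g(t,-2) = 0.
t=0: g(0,0)=1
t=1: g(1,-1)=1 g(1,1)=1
t=2: g(2,0)=2 g(2,2)=1
t=3: g(3,-1)=2 g(3,1)=3 g(3,3)=1
t=4: g(4,0)=5 g(4,2)=4 g(4,4)=1
t=5: g(5,-1)=5 g(5,1)=9 g(5,3)=5 g(5,5)=1
Paths never hitting -2: Σ_s g(5,s) = 20
Paths hitting -2: 2^5 - 20 = 12
P = 12/32 = 3/8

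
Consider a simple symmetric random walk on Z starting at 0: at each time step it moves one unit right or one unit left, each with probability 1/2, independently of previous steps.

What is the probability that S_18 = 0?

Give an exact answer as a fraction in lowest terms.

To return to 0 after 18 steps: need exactly 9 steps of +1 and 9 of -1.
Favorable paths: C(18,9) = 48620
Total paths: 2^18 = 262144
P = 48620/262144 = 12155/65536

Answer: 12155/65536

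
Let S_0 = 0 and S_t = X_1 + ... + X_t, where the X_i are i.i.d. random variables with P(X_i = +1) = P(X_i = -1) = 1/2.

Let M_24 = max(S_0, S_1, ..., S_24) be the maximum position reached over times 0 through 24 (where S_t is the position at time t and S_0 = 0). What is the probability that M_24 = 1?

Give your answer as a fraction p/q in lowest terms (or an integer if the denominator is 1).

Let M_24 = max(S_0,...,S_24). Use the reflection principle: for j ≥ 1, #{paths with M_24 ≥ j} = #{S_24 ≥ j} + #{S_24 ≥ j+1}.
By reflection, #{M_24 ≥ 1} = #{S_24 ≥ 1} + #{S_24 ≥ 2} = 7036530 + 7036530 = 14073060.
#{M_24 ≥ 2} = #{S_24 ≥ 2} + #{S_24 ≥ 3} = 7036530 + 4540386 = 11576916.
#{M_24 = 1} = 14073060 - 11576916 = 2496144.
P(M_24 = 1) = 2496144/16777216 = 156009/1048576

Answer: 156009/1048576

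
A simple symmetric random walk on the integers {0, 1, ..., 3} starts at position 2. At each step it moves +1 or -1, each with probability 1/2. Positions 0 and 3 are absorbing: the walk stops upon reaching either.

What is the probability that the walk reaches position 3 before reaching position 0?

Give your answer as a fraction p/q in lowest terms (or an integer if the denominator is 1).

Answer: 2/3

Derivation:
Symmetric walk (p = 1/2): the harmonic-function argument gives P(hit 3 before 0 | start at 2) = a/N.
P = 2/3 = 2/3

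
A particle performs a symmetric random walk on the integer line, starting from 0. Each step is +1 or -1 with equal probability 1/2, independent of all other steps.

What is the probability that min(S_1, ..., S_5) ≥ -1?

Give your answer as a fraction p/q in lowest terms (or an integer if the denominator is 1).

Let f(t,s) = #length-t paths at position s with S_1..S_t all ≥ -1.
f(t,s) = f(t-1,s-1) + f(t-1,s+1) for s ≥ -1; f(t,s) = 0 for s < -1.
t=0: f(0,0)=1
t=1: f(1,-1)=1 f(1,1)=1
t=2: f(2,0)=2 f(2,2)=1
t=3: f(3,-1)=2 f(3,1)=3 f(3,3)=1
t=4: f(4,0)=5 f(4,2)=4 f(4,4)=1
t=5: f(5,-1)=5 f(5,1)=9 f(5,3)=5 f(5,5)=1
Σ_s f(5,s) = 20
P = 20/32 = 5/8

Answer: 5/8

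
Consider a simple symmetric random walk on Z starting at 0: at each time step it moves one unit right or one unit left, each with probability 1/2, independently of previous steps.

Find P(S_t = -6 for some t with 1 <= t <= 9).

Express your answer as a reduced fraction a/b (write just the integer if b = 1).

Count via complement. Let g(t,s) = #length-t paths at position s with S_1..S_t all ≠ -6.
g(t,s) = g(t-1,s-1) + g(t-1,s+1) for s ≠ -6; g(t,-6) = 0.
t=0: g(0,0)=1
t=1: g(1,-1)=1 g(1,1)=1
t=2: g(2,-2)=1 g(2,0)=2 g(2,2)=1
t=3: g(3,-3)=1 g(3,-1)=3 g(3,1)=3 g(3,3)=1
t=4: g(4,-4)=1 g(4,-2)=4 g(4,0)=6 g(4,2)=4 g(4,4)=1
t=5: g(5,-5)=1 g(5,-3)=5 g(5,-1)=10 g(5,1)=10 g(5,3)=5 g(5,5)=1
t=6: g(6,-4)=6 g(6,-2)=15 g(6,0)=20 g(6,2)=15 g(6,4)=6 g(6,6)=1
t=7: g(7,-5)=6 g(7,-3)=21 g(7,-1)=35 g(7,1)=35 g(7,3)=21 g(7,5)=7 g(7,7)=1
t=8: g(8,-4)=27 g(8,-2)=56 g(8,0)=70 g(8,2)=56 g(8,4)=28 g(8,6)=8 g(8,8)=1
t=9: g(9,-5)=27 g(9,-3)=83 g(9,-1)=126 g(9,1)=126 g(9,3)=84 g(9,5)=36 g(9,7)=9 g(9,9)=1
Paths never hitting -6: Σ_s g(9,s) = 492
Paths hitting -6: 2^9 - 492 = 20
P = 20/512 = 5/128

Answer: 5/128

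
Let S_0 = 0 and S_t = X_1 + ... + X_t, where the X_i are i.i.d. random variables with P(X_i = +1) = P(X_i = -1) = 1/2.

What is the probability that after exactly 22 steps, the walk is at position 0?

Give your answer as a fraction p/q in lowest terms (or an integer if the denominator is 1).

To return to 0 after 22 steps: need exactly 11 steps of +1 and 11 of -1.
Favorable paths: C(22,11) = 705432
Total paths: 2^22 = 4194304
P = 705432/4194304 = 88179/524288

Answer: 88179/524288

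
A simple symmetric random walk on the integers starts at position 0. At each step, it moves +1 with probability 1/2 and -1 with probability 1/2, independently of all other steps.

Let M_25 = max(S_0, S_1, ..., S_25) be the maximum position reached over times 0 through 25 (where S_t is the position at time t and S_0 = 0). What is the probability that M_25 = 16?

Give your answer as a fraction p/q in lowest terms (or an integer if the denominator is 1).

Answer: 6325/16777216

Derivation:
Let M_25 = max(S_0,...,S_25). Use the reflection principle: for j ≥ 1, #{paths with M_25 ≥ j} = #{S_25 ≥ j} + #{S_25 ≥ j+1}.
By reflection, #{M_25 ≥ 16} = #{S_25 ≥ 16} + #{S_25 ≥ 17} = 15276 + 15276 = 30552.
#{M_25 ≥ 17} = #{S_25 ≥ 17} + #{S_25 ≥ 18} = 15276 + 2626 = 17902.
#{M_25 = 16} = 30552 - 17902 = 12650.
P(M_25 = 16) = 12650/33554432 = 6325/16777216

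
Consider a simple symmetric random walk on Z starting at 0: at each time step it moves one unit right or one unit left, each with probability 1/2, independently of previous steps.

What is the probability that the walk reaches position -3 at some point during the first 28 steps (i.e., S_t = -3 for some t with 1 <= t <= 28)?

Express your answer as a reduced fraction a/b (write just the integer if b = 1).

Answer: 19179317/33554432

Derivation:
Count via complement. Let g(t,s) = #length-t paths at position s with S_1..S_t all ≠ -3.
g(t,s) = g(t-1,s-1) + g(t-1,s+1) for s ≠ -3; g(t,-3) = 0.
t=0: g(0,0)=1
t=1: g(1,-1)=1 g(1,1)=1
t=2: g(2,-2)=1 g(2,0)=2 g(2,2)=1
t=3: g(3,-1)=3 g(3,1)=3 g(3,3)=1
t=4: g(4,-2)=3 g(4,0)=6 g(4,2)=4 g(4,4)=1
t=5: g(5,-1)=9 g(5,1)=10 g(5,3)=5 g(5,5)=1
t=6: g(6,-2)=9 g(6,0)=19 g(6,2)=15 g(6,4)=6 g(6,6)=1
t=7: g(7,-1)=28 g(7,1)=34 g(7,3)=21 g(7,5)=7 g(7,7)=1
t=8: g(8,-2)=28 g(8,0)=62 g(8,2)=55 g(8,4)=28 g(8,6)=8 g(8,8)=1
t=9: g(9,-1)=90 g(9,1)=117 g(9,3)=83 g(9,5)=36 g(9,7)=9 g(9,9)=1
t=10: g(10,-2)=90 g(10,0)=207 g(10,2)=200 g(10,4)=119 g(10,6)=45 g(10,8)=10 g(10,10)=1
t=11: g(11,-1)=297 g(11,1)=407 g(11,3)=319 g(11,5)=164 g(11,7)=55 g(11,9)=11 g(11,11)=1
t=12: g(12,-2)=297 g(12,0)=704 g(12,2)=726 g(12,4)=483 g(12,6)=219 g(12,8)=66 g(12,10)=12 g(12,12)=1
t=13: g(13,-1)=1001 g(13,1)=1430 g(13,3)=1209 g(13,5)=702 g(13,7)=285 g(13,9)=78 g(13,11)=13 g(13,13)=1
t=14: g(14,-2)=1001 g(14,0)=2431 g(14,2)=2639 g(14,4)=1911 g(14,6)=987 g(14,8)=363 g(14,10)=91 g(14,12)=14 g(14,14)=1
t=15: g(15,-1)=3432 g(15,1)=5070 g(15,3)=4550 g(15,5)=2898 g(15,7)=1350 g(15,9)=454 g(15,11)=105 g(15,13)=15 g(15,15)=1
t=16: g(16,-2)=3432 g(16,0)=8502 g(16,2)=9620 g(16,4)=7448 g(16,6)=4248 g(16,8)=1804 g(16,10)=559 g(16,12)=120 g(16,14)=16 g(16,16)=1
t=17: g(17,-1)=11934 g(17,1)=18122 g(17,3)=17068 g(17,5)=11696 g(17,7)=6052 g(17,9)=2363 g(17,11)=679 g(17,13)=136 g(17,15)=17 g(17,17)=1
t=18: g(18,-2)=11934 g(18,0)=30056 g(18,2)=35190 g(18,4)=28764 g(18,6)=17748 g(18,8)=8415 g(18,10)=3042 g(18,12)=815 g(18,14)=153 g(18,16)=18 g(18,18)=1
t=19: g(19,-1)=41990 g(19,1)=65246 g(19,3)=63954 g(19,5)=46512 g(19,7)=26163 g(19,9)=11457 g(19,11)=3857 g(19,13)=968 g(19,15)=171 g(19,17)=19 g(19,19)=1
t=20: g(20,-2)=41990 g(20,0)=107236 g(20,2)=129200 g(20,4)=110466 g(20,6)=72675 g(20,8)=37620 g(20,10)=15314 g(20,12)=4825 g(20,14)=1139 g(20,16)=190 g(20,18)=20 g(20,20)=1
t=21: g(21,-1)=149226 g(21,1)=236436 g(21,3)=239666 g(21,5)=183141 g(21,7)=110295 g(21,9)=52934 g(21,11)=20139 g(21,13)=5964 g(21,15)=1329 g(21,17)=210 g(21,19)=21 g(21,21)=1
t=22: g(22,-2)=149226 g(22,0)=385662 g(22,2)=476102 g(22,4)=422807 g(22,6)=293436 g(22,8)=163229 g(22,10)=73073 g(22,12)=26103 g(22,14)=7293 g(22,16)=1539 g(22,18)=231 g(22,20)=22 g(22,22)=1
t=23: g(23,-1)=534888 g(23,1)=861764 g(23,3)=898909 g(23,5)=716243 g(23,7)=456665 g(23,9)=236302 g(23,11)=99176 g(23,13)=33396 g(23,15)=8832 g(23,17)=1770 g(23,19)=253 g(23,21)=23 g(23,23)=1
t=24: g(24,-2)=534888 g(24,0)=1396652 g(24,2)=1760673 g(24,4)=1615152 g(24,6)=1172908 g(24,8)=692967 g(24,10)=335478 g(24,12)=132572 g(24,14)=42228 g(24,16)=10602 g(24,18)=2023 g(24,20)=276 g(24,22)=24 g(24,24)=1
t=25: g(25,-1)=1931540 g(25,1)=3157325 g(25,3)=3375825 g(25,5)=2788060 g(25,7)=1865875 g(25,9)=1028445 g(25,11)=468050 g(25,13)=174800 g(25,15)=52830 g(25,17)=12625 g(25,19)=2299 g(25,21)=300 g(25,23)=25 g(25,25)=1
t=26: g(26,-2)=1931540 g(26,0)=5088865 g(26,2)=6533150 g(26,4)=6163885 g(26,6)=4653935 g(26,8)=2894320 g(26,10)=1496495 g(26,12)=642850 g(26,14)=227630 g(26,16)=65455 g(26,18)=14924 g(26,20)=2599 g(26,22)=325 g(26,24)=26 g(26,26)=1
t=27: g(27,-1)=7020405 g(27,1)=11622015 g(27,3)=12697035 g(27,5)=10817820 g(27,7)=7548255 g(27,9)=4390815 g(27,11)=2139345 g(27,13)=870480 g(27,15)=293085 g(27,17)=80379 g(27,19)=17523 g(27,21)=2924 g(27,23)=351 g(27,25)=27 g(27,27)=1
t=28: g(28,-2)=7020405 g(28,0)=18642420 g(28,2)=24319050 g(28,4)=23514855 g(28,6)=18366075 g(28,8)=11939070 g(28,10)=6530160 g(28,12)=3009825 g(28,14)=1163565 g(28,16)=373464 g(28,18)=97902 g(28,20)=20447 g(28,22)=3275 g(28,24)=378 g(28,26)=28 g(28,28)=1
Paths never hitting -3: Σ_s g(28,s) = 115000920
Paths hitting -3: 2^28 - 115000920 = 153434536
P = 153434536/268435456 = 19179317/33554432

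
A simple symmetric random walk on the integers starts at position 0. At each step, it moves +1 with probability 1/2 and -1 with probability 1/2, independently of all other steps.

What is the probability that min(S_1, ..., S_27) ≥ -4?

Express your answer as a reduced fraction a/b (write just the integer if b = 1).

Answer: 87922215/134217728

Derivation:
Let f(t,s) = #length-t paths at position s with S_1..S_t all ≥ -4.
f(t,s) = f(t-1,s-1) + f(t-1,s+1) for s ≥ -4; f(t,s) = 0 for s < -4.
t=0: f(0,0)=1
t=1: f(1,-1)=1 f(1,1)=1
t=2: f(2,-2)=1 f(2,0)=2 f(2,2)=1
t=3: f(3,-3)=1 f(3,-1)=3 f(3,1)=3 f(3,3)=1
t=4: f(4,-4)=1 f(4,-2)=4 f(4,0)=6 f(4,2)=4 f(4,4)=1
t=5: f(5,-3)=5 f(5,-1)=10 f(5,1)=10 f(5,3)=5 f(5,5)=1
t=6: f(6,-4)=5 f(6,-2)=15 f(6,0)=20 f(6,2)=15 f(6,4)=6 f(6,6)=1
t=7: f(7,-3)=20 f(7,-1)=35 f(7,1)=35 f(7,3)=21 f(7,5)=7 f(7,7)=1
t=8: f(8,-4)=20 f(8,-2)=55 f(8,0)=70 f(8,2)=56 f(8,4)=28 f(8,6)=8 f(8,8)=1
t=9: f(9,-3)=75 f(9,-1)=125 f(9,1)=126 f(9,3)=84 f(9,5)=36 f(9,7)=9 f(9,9)=1
t=10: f(10,-4)=75 f(10,-2)=200 f(10,0)=251 f(10,2)=210 f(10,4)=120 f(10,6)=45 f(10,8)=10 f(10,10)=1
t=11: f(11,-3)=275 f(11,-1)=451 f(11,1)=461 f(11,3)=330 f(11,5)=165 f(11,7)=55 f(11,9)=11 f(11,11)=1
t=12: f(12,-4)=275 f(12,-2)=726 f(12,0)=912 f(12,2)=791 f(12,4)=495 f(12,6)=220 f(12,8)=66 f(12,10)=12 f(12,12)=1
t=13: f(13,-3)=1001 f(13,-1)=1638 f(13,1)=1703 f(13,3)=1286 f(13,5)=715 f(13,7)=286 f(13,9)=78 f(13,11)=13 f(13,13)=1
t=14: f(14,-4)=1001 f(14,-2)=2639 f(14,0)=3341 f(14,2)=2989 f(14,4)=2001 f(14,6)=1001 f(14,8)=364 f(14,10)=91 f(14,12)=14 f(14,14)=1
t=15: f(15,-3)=3640 f(15,-1)=5980 f(15,1)=6330 f(15,3)=4990 f(15,5)=3002 f(15,7)=1365 f(15,9)=455 f(15,11)=105 f(15,13)=15 f(15,15)=1
t=16: f(16,-4)=3640 f(16,-2)=9620 f(16,0)=12310 f(16,2)=11320 f(16,4)=7992 f(16,6)=4367 f(16,8)=1820 f(16,10)=560 f(16,12)=120 f(16,14)=16 f(16,16)=1
t=17: f(17,-3)=13260 f(17,-1)=21930 f(17,1)=23630 f(17,3)=19312 f(17,5)=12359 f(17,7)=6187 f(17,9)=2380 f(17,11)=680 f(17,13)=136 f(17,15)=17 f(17,17)=1
t=18: f(18,-4)=13260 f(18,-2)=35190 f(18,0)=45560 f(18,2)=42942 f(18,4)=31671 f(18,6)=18546 f(18,8)=8567 f(18,10)=3060 f(18,12)=816 f(18,14)=153 f(18,16)=18 f(18,18)=1
t=19: f(19,-3)=48450 f(19,-1)=80750 f(19,1)=88502 f(19,3)=74613 f(19,5)=50217 f(19,7)=27113 f(19,9)=11627 f(19,11)=3876 f(19,13)=969 f(19,15)=171 f(19,17)=19 f(19,19)=1
t=20: f(20,-4)=48450 f(20,-2)=129200 f(20,0)=169252 f(20,2)=163115 f(20,4)=124830 f(20,6)=77330 f(20,8)=38740 f(20,10)=15503 f(20,12)=4845 f(20,14)=1140 f(20,16)=190 f(20,18)=20 f(20,20)=1
t=21: f(21,-3)=177650 f(21,-1)=298452 f(21,1)=332367 f(21,3)=287945 f(21,5)=202160 f(21,7)=116070 f(21,9)=54243 f(21,11)=20348 f(21,13)=5985 f(21,15)=1330 f(21,17)=210 f(21,19)=21 f(21,21)=1
t=22: f(22,-4)=177650 f(22,-2)=476102 f(22,0)=630819 f(22,2)=620312 f(22,4)=490105 f(22,6)=318230 f(22,8)=170313 f(22,10)=74591 f(22,12)=26333 f(22,14)=7315 f(22,16)=1540 f(22,18)=231 f(22,20)=22 f(22,22)=1
t=23: f(23,-3)=653752 f(23,-1)=1106921 f(23,1)=1251131 f(23,3)=1110417 f(23,5)=808335 f(23,7)=488543 f(23,9)=244904 f(23,11)=100924 f(23,13)=33648 f(23,15)=8855 f(23,17)=1771 f(23,19)=253 f(23,21)=23 f(23,23)=1
t=24: f(24,-4)=653752 f(24,-2)=1760673 f(24,0)=2358052 f(24,2)=2361548 f(24,4)=1918752 f(24,6)=1296878 f(24,8)=733447 f(24,10)=345828 f(24,12)=134572 f(24,14)=42503 f(24,16)=10626 f(24,18)=2024 f(24,20)=276 f(24,22)=24 f(24,24)=1
t=25: f(25,-3)=2414425 f(25,-1)=4118725 f(25,1)=4719600 f(25,3)=4280300 f(25,5)=3215630 f(25,7)=2030325 f(25,9)=1079275 f(25,11)=480400 f(25,13)=177075 f(25,15)=53129 f(25,17)=12650 f(25,19)=2300 f(25,21)=300 f(25,23)=25 f(25,25)=1
t=26: f(26,-4)=2414425 f(26,-2)=6533150 f(26,0)=8838325 f(26,2)=8999900 f(26,4)=7495930 f(26,6)=5245955 f(26,8)=3109600 f(26,10)=1559675 f(26,12)=657475 f(26,14)=230204 f(26,16)=65779 f(26,18)=14950 f(26,20)=2600 f(26,22)=325 f(26,24)=26 f(26,26)=1
t=27: f(27,-3)=8947575 f(27,-1)=15371475 f(27,1)=17838225 f(27,3)=16495830 f(27,5)=12741885 f(27,7)=8355555 f(27,9)=4669275 f(27,11)=2217150 f(27,13)=887679 f(27,15)=295983 f(27,17)=80729 f(27,19)=17550 f(27,21)=2925 f(27,23)=351 f(27,25)=27 f(27,27)=1
Σ_s f(27,s) = 87922215
P = 87922215/134217728 = 87922215/134217728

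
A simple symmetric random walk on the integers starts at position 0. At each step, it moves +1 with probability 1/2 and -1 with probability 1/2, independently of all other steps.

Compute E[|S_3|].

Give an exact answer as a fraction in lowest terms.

Answer: 3/2

Derivation:
S_3 takes values m ≡ 1 (mod 2) with |m| ≤ 3; P(S_3=m) = C(3,(3+m)/2)/2^3.
Total paths: 2^3 = 8
Distribution: P(S=-3)=1/8, P(S=-1)=3/8, P(S=1)=3/8, P(S=3)=1/8
E[|S_3|] = Σ_m |m|·P(S_3=m) = 12/8 = 3/2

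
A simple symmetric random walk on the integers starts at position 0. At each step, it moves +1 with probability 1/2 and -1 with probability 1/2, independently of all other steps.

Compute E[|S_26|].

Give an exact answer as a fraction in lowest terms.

Answer: 16900975/4194304

Derivation:
S_26 takes values m ≡ 0 (mod 2) with |m| ≤ 26; P(S_26=m) = C(26,(26+m)/2)/2^26.
Total paths: 2^26 = 67108864
Distribution: P(S=-26)=1/67108864, P(S=-24)=26/67108864, P(S=-22)=325/67108864, P(S=-20)=2600/67108864, P(S=-18)=14950/67108864, P(S=-16)=65780/67108864, P(S=-14)=230230/67108864, P(S=-12)=657800/67108864, P(S=-10)=1562275/67108864, P(S=-8)=3124550/67108864, P(S=-6)=5311735/67108864, P(S=-4)=7726160/67108864, P(S=-2)=9657700/67108864, P(S=0)=10400600/67108864, P(S=2)=9657700/67108864, P(S=4)=7726160/67108864, P(S=6)=5311735/67108864, P(S=8)=3124550/67108864, P(S=10)=1562275/67108864, P(S=12)=657800/67108864, P(S=14)=230230/67108864, P(S=16)=65780/67108864, P(S=18)=14950/67108864, P(S=20)=2600/67108864, P(S=22)=325/67108864, P(S=24)=26/67108864, P(S=26)=1/67108864
E[|S_26|] = Σ_m |m|·P(S_26=m) = 270415600/67108864 = 16900975/4194304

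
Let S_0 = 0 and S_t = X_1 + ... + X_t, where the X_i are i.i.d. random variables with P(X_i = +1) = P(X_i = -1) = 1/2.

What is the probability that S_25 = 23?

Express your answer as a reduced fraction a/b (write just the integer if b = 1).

To reach position 23 after 25 steps: need 24 steps of +1 and 1 of -1.
Favorable paths: C(25,24) = 25
Total paths: 2^25 = 33554432
P = 25/33554432 = 25/33554432

Answer: 25/33554432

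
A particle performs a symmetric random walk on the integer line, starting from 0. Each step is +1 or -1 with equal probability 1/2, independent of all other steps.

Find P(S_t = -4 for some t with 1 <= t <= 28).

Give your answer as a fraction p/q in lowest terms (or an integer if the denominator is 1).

Answer: 123012781/268435456

Derivation:
Count via complement. Let g(t,s) = #length-t paths at position s with S_1..S_t all ≠ -4.
g(t,s) = g(t-1,s-1) + g(t-1,s+1) for s ≠ -4; g(t,-4) = 0.
t=0: g(0,0)=1
t=1: g(1,-1)=1 g(1,1)=1
t=2: g(2,-2)=1 g(2,0)=2 g(2,2)=1
t=3: g(3,-3)=1 g(3,-1)=3 g(3,1)=3 g(3,3)=1
t=4: g(4,-2)=4 g(4,0)=6 g(4,2)=4 g(4,4)=1
t=5: g(5,-3)=4 g(5,-1)=10 g(5,1)=10 g(5,3)=5 g(5,5)=1
t=6: g(6,-2)=14 g(6,0)=20 g(6,2)=15 g(6,4)=6 g(6,6)=1
t=7: g(7,-3)=14 g(7,-1)=34 g(7,1)=35 g(7,3)=21 g(7,5)=7 g(7,7)=1
t=8: g(8,-2)=48 g(8,0)=69 g(8,2)=56 g(8,4)=28 g(8,6)=8 g(8,8)=1
t=9: g(9,-3)=48 g(9,-1)=117 g(9,1)=125 g(9,3)=84 g(9,5)=36 g(9,7)=9 g(9,9)=1
t=10: g(10,-2)=165 g(10,0)=242 g(10,2)=209 g(10,4)=120 g(10,6)=45 g(10,8)=10 g(10,10)=1
t=11: g(11,-3)=165 g(11,-1)=407 g(11,1)=451 g(11,3)=329 g(11,5)=165 g(11,7)=55 g(11,9)=11 g(11,11)=1
t=12: g(12,-2)=572 g(12,0)=858 g(12,2)=780 g(12,4)=494 g(12,6)=220 g(12,8)=66 g(12,10)=12 g(12,12)=1
t=13: g(13,-3)=572 g(13,-1)=1430 g(13,1)=1638 g(13,3)=1274 g(13,5)=714 g(13,7)=286 g(13,9)=78 g(13,11)=13 g(13,13)=1
t=14: g(14,-2)=2002 g(14,0)=3068 g(14,2)=2912 g(14,4)=1988 g(14,6)=1000 g(14,8)=364 g(14,10)=91 g(14,12)=14 g(14,14)=1
t=15: g(15,-3)=2002 g(15,-1)=5070 g(15,1)=5980 g(15,3)=4900 g(15,5)=2988 g(15,7)=1364 g(15,9)=455 g(15,11)=105 g(15,13)=15 g(15,15)=1
t=16: g(16,-2)=7072 g(16,0)=11050 g(16,2)=10880 g(16,4)=7888 g(16,6)=4352 g(16,8)=1819 g(16,10)=560 g(16,12)=120 g(16,14)=16 g(16,16)=1
t=17: g(17,-3)=7072 g(17,-1)=18122 g(17,1)=21930 g(17,3)=18768 g(17,5)=12240 g(17,7)=6171 g(17,9)=2379 g(17,11)=680 g(17,13)=136 g(17,15)=17 g(17,17)=1
t=18: g(18,-2)=25194 g(18,0)=40052 g(18,2)=40698 g(18,4)=31008 g(18,6)=18411 g(18,8)=8550 g(18,10)=3059 g(18,12)=816 g(18,14)=153 g(18,16)=18 g(18,18)=1
t=19: g(19,-3)=25194 g(19,-1)=65246 g(19,1)=80750 g(19,3)=71706 g(19,5)=49419 g(19,7)=26961 g(19,9)=11609 g(19,11)=3875 g(19,13)=969 g(19,15)=171 g(19,17)=19 g(19,19)=1
t=20: g(20,-2)=90440 g(20,0)=145996 g(20,2)=152456 g(20,4)=121125 g(20,6)=76380 g(20,8)=38570 g(20,10)=15484 g(20,12)=4844 g(20,14)=1140 g(20,16)=190 g(20,18)=20 g(20,20)=1
t=21: g(21,-3)=90440 g(21,-1)=236436 g(21,1)=298452 g(21,3)=273581 g(21,5)=197505 g(21,7)=114950 g(21,9)=54054 g(21,11)=20328 g(21,13)=5984 g(21,15)=1330 g(21,17)=210 g(21,19)=21 g(21,21)=1
t=22: g(22,-2)=326876 g(22,0)=534888 g(22,2)=572033 g(22,4)=471086 g(22,6)=312455 g(22,8)=169004 g(22,10)=74382 g(22,12)=26312 g(22,14)=7314 g(22,16)=1540 g(22,18)=231 g(22,20)=22 g(22,22)=1
t=23: g(23,-3)=326876 g(23,-1)=861764 g(23,1)=1106921 g(23,3)=1043119 g(23,5)=783541 g(23,7)=481459 g(23,9)=243386 g(23,11)=100694 g(23,13)=33626 g(23,15)=8854 g(23,17)=1771 g(23,19)=253 g(23,21)=23 g(23,23)=1
t=24: g(24,-2)=1188640 g(24,0)=1968685 g(24,2)=2150040 g(24,4)=1826660 g(24,6)=1265000 g(24,8)=724845 g(24,10)=344080 g(24,12)=134320 g(24,14)=42480 g(24,16)=10625 g(24,18)=2024 g(24,20)=276 g(24,22)=24 g(24,24)=1
t=25: g(25,-3)=1188640 g(25,-1)=3157325 g(25,1)=4118725 g(25,3)=3976700 g(25,5)=3091660 g(25,7)=1989845 g(25,9)=1068925 g(25,11)=478400 g(25,13)=176800 g(25,15)=53105 g(25,17)=12649 g(25,19)=2300 g(25,21)=300 g(25,23)=25 g(25,25)=1
t=26: g(26,-2)=4345965 g(26,0)=7276050 g(26,2)=8095425 g(26,4)=7068360 g(26,6)=5081505 g(26,8)=3058770 g(26,10)=1547325 g(26,12)=655200 g(26,14)=229905 g(26,16)=65754 g(26,18)=14949 g(26,20)=2600 g(26,22)=325 g(26,24)=26 g(26,26)=1
t=27: g(27,-3)=4345965 g(27,-1)=11622015 g(27,1)=15371475 g(27,3)=15163785 g(27,5)=12149865 g(27,7)=8140275 g(27,9)=4606095 g(27,11)=2202525 g(27,13)=885105 g(27,15)=295659 g(27,17)=80703 g(27,19)=17549 g(27,21)=2925 g(27,23)=351 g(27,25)=27 g(27,27)=1
t=28: g(28,-2)=15967980 g(28,0)=26993490 g(28,2)=30535260 g(28,4)=27313650 g(28,6)=20290140 g(28,8)=12746370 g(28,10)=6808620 g(28,12)=3087630 g(28,14)=1180764 g(28,16)=376362 g(28,18)=98252 g(28,20)=20474 g(28,22)=3276 g(28,24)=378 g(28,26)=28 g(28,28)=1
Paths never hitting -4: Σ_s g(28,s) = 145422675
Paths hitting -4: 2^28 - 145422675 = 123012781
P = 123012781/268435456 = 123012781/268435456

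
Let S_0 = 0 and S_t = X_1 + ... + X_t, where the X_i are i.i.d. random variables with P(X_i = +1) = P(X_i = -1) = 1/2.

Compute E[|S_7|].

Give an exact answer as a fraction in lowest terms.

S_7 takes values m ≡ 1 (mod 2) with |m| ≤ 7; P(S_7=m) = C(7,(7+m)/2)/2^7.
Total paths: 2^7 = 128
Distribution: P(S=-7)=1/128, P(S=-5)=7/128, P(S=-3)=21/128, P(S=-1)=35/128, P(S=1)=35/128, P(S=3)=21/128, P(S=5)=7/128, P(S=7)=1/128
E[|S_7|] = Σ_m |m|·P(S_7=m) = 280/128 = 35/16

Answer: 35/16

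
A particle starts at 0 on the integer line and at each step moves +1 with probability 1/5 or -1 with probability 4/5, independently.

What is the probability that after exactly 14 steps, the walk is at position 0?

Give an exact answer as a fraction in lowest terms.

Answer: 56229888/6103515625

Derivation:
To be at 0 after 14 steps: need exactly 7 steps of +1 and 7 of -1.
Number of such sequences: C(14,7) = 3432
Each has probability (1/5)^7 · (4/5)^7 = 16384/6103515625
P = 3432 · 16384/6103515625 = 56229888/6103515625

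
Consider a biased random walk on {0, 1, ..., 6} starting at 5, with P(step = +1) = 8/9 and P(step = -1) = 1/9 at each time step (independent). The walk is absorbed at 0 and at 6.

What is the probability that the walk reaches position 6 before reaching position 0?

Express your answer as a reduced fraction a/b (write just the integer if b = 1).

Answer: 37448/37449

Derivation:
Biased walk: p = 8/9, q = 1/9, r = q/p = 1/8
Gambler's ruin: P(hit 6 before 0 | start at 5) = (1 - r^a)/(1 - r^N)
r^5 = 1/32768; r^6 = 1/262144
P = (1 - 1/32768) / (1 - 1/262144) = 32767/32768 / 262143/262144 = 37448/37449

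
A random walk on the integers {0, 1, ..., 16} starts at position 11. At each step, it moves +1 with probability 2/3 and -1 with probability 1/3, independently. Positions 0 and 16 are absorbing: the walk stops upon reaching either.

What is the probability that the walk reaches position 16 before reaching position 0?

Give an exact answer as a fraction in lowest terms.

Answer: 65504/65535

Derivation:
Biased walk: p = 2/3, q = 1/3, r = q/p = 1/2
Gambler's ruin: P(hit 16 before 0 | start at 11) = (1 - r^a)/(1 - r^N)
r^11 = 1/2048; r^16 = 1/65536
P = (1 - 1/2048) / (1 - 1/65536) = 2047/2048 / 65535/65536 = 65504/65535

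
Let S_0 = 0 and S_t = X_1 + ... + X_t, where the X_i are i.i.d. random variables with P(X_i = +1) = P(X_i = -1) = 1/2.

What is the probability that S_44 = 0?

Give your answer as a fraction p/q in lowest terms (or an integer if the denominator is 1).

To return to 0 after 44 steps: need exactly 22 steps of +1 and 22 of -1.
Favorable paths: C(44,22) = 2104098963720
Total paths: 2^44 = 17592186044416
P = 2104098963720/17592186044416 = 263012370465/2199023255552

Answer: 263012370465/2199023255552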